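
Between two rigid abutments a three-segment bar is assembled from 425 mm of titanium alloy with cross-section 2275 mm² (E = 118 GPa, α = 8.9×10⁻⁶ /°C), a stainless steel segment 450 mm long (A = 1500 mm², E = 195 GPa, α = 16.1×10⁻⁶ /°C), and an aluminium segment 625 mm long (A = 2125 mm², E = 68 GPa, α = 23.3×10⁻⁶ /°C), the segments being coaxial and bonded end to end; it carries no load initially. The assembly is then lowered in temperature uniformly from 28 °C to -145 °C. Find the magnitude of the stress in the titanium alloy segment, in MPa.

σ ≈ 261 MPa (tensile)

With the walls removed the bar would change length by δ_free = Σ αᵢΔT Lᵢ = 8.9×10⁻⁶×173×425 + 16.1×10⁻⁶×173×450 + 23.3×10⁻⁶×173×625 = 4.427 mm.
Since the ends are fixed, an axial force P builds up, equal in every segment, with P · Σ Lᵢ/(AᵢEᵢ) = δ_free.
The series flexibility is Σ Lᵢ/(AᵢEᵢ) = 425/(2275×118×10³) + 450/(1500×195×10³) + 625/(2125×68×10³) = 7.447×10⁻⁶ mm/N.
So P = 4.427 / 7.447×10⁻⁶ = 594.5 kN, tensile.
σ_{titanium alloy} = P / A = 594500 / 2275 = 261.3 MPa.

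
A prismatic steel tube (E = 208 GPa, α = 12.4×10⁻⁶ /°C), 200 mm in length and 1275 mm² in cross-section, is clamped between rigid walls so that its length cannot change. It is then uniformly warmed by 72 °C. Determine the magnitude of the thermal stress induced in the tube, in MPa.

σ ≈ 186 MPa (compressive)

Because both ends are immovable the net strain is zero, and the suppressed thermal strain is αΔT = 12.4×10⁻⁶ × 72 = 892.8×10⁻⁶.
Hence σ = E·αΔT = 208×10³ × 892.8×10⁻⁶ = 185.7 MPa, compressive.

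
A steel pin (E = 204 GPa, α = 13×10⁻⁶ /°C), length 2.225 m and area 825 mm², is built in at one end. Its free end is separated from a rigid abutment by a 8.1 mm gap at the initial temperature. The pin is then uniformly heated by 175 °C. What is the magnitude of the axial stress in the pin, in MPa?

σ ≈ 0 MPa

Unrestrained expansion: δ_free = αΔT L = 13×10⁻⁶ × 175 × 2225 = 5.062 mm.
Since δ_free = 5.06 mm is less than the 8.1 mm gap, the pin never touches the wall. No axial force develops.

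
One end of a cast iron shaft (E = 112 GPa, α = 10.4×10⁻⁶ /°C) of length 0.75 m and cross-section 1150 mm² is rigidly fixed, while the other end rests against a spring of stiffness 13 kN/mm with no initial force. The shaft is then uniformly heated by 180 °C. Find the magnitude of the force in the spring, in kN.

If the spring were absent the shaft would lengthen by αΔT L = 10.4×10⁻⁶ × 180 × 750 = 1.404 mm.
Let P be the compressive force at the spring. The shaft shortens elastically by PL/(AE) and the spring compresses by P/k; together these equal δ_free.
P [ L/(AE) + 1/k ] = δ_free → P [ 750/(1150×112×10³) + 1/(13×10³) ] = 1.404.
P = 1.404 / 8.275×10⁻⁵ = 16970 N.

P ≈ 17 kN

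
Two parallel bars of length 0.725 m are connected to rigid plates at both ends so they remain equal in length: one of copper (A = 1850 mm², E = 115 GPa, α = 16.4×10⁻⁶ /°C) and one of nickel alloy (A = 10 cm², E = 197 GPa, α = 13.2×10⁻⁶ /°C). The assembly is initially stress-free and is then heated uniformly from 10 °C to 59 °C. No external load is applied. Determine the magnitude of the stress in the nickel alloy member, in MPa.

σ ≈ 16 MPa (tensile)

The copper has the larger α, so on heating it would change length more than the nickel alloy if both were free. The rigid plates force a common final length, so the copper is put into compression and the nickel alloy into tension, with equal and opposite forces P (no external load).
Equating the net (thermal + elastic) strains gives |α₁ − α₂|·ΔT = P·[1/(A₁E₁) + 1/(A₂E₂)].
|α₁ − α₂|·ΔT = 3.2×10⁻⁶ × 49 = 0.0001568.
1/(A₁E₁) + 1/(A₂E₂) = 1/(1850×115×10³) + 1/(1000×197×10³) = 9.776×10⁻⁹ N⁻¹.
P = 0.0001568 / 9.776×10⁻⁹ = 16040 N = 16.04 kN.
σ_{nickel alloy} = P/A₂ = 16040/1000 = 16.04 MPa, tensile.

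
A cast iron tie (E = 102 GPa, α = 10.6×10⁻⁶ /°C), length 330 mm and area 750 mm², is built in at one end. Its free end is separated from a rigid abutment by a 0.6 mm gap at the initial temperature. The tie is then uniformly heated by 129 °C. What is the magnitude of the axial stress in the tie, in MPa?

Free thermal elongation = αΔT L = 10.6×10⁻⁶ × 129 × 330 = 0.4512 mm.
Since δ_free = 0.451 mm is less than the 0.6 mm gap, the tie never touches the wall. No axial force develops.

σ ≈ 0 MPa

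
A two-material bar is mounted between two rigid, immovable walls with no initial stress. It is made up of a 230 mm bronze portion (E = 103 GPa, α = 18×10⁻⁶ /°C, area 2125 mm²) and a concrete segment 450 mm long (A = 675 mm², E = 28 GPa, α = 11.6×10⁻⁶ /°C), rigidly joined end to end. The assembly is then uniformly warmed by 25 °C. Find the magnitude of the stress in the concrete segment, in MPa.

σ ≈ 13.9 MPa (compressive)

If the supports were absent, the total length change would be Σ αᵢΔT Lᵢ = 18×10⁻⁶×25×230 + 11.6×10⁻⁶×25×450 = 0.234 mm.
Since the ends are fixed, an axial force P builds up, equal in every segment, with P · Σ Lᵢ/(AᵢEᵢ) = δ_free.
The series flexibility is Σ Lᵢ/(AᵢEᵢ) = 230/(2125×103×10³) + 450/(675×28×10³) = 2.486×10⁻⁵ mm/N.
P = 0.234 / 2.486×10⁻⁵ = 9413 N = 9.413 kN, compressive.
σ_{concrete} = P / A = 9413 / 675 = 13.94 MPa.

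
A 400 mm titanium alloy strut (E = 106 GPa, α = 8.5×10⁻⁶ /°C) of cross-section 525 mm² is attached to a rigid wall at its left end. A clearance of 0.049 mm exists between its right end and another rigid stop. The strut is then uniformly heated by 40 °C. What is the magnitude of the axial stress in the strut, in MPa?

Unrestrained expansion: δ_free = αΔT L = 8.5×10⁻⁶ × 40 × 400 = 0.136 mm.
After closing the 0.049 mm clearance, 0.136 − 0.049 = 0.087 mm of expansion remains to be suppressed by the wall.
That suppressed elongation corresponds to σ = E·Δ/L = 106×10³ × 0.087/400 = 23.05 MPa.

σ ≈ 23.1 MPa (compressive)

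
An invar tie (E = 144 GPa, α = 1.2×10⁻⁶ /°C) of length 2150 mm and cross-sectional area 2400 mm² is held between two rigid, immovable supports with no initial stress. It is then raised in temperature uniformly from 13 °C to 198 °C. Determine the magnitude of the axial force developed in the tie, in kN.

Full restraint means ε = 0, so the stress is σ = EαΔT = 144×10³ × 1.2×10⁻⁶ × 185 = 31.97 MPa.
P = AEαΔT = 2400 × 144×10³ × 1.2×10⁻⁶ × 185 = 76.72 kN (compressive).

P ≈ 76.7 kN (compressive)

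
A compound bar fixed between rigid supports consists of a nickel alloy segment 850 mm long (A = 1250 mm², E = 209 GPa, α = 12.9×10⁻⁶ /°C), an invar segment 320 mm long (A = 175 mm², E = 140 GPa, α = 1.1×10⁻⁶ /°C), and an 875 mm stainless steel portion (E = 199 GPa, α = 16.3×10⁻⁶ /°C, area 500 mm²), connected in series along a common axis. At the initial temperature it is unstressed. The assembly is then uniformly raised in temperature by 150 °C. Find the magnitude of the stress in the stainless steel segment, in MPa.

If the supports were absent, the total length change would be Σ αᵢΔT Lᵢ = 12.9×10⁻⁶×150×850 + 1.1×10⁻⁶×150×320 + 16.3×10⁻⁶×150×875 = 3.837 mm.
Since the ends are fixed, an axial force P builds up, equal in every segment, with P · Σ Lᵢ/(AᵢEᵢ) = δ_free.
Σ Lᵢ/(AᵢEᵢ) = 850/(1250×209×10³) + 320/(175×140×10³) + 875/(500×199×10³) = 2.511×10⁻⁵ mm/N.
P = 3.837 / 2.511×10⁻⁵ = 152800 N = 152.8 kN, compressive.
σ_{stainless steel} = P / A = 152800 / 500 = 305.6 MPa.

σ ≈ 306 MPa (compressive)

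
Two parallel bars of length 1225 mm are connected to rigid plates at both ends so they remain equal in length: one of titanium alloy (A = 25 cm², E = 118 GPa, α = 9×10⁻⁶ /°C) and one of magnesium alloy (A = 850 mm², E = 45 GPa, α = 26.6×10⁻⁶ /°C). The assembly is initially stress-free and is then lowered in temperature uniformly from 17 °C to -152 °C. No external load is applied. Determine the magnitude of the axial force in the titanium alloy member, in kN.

The magnesium alloy has the larger α, so on cooling it would change length more than the titanium alloy if both were free. The rigid plates force a common final length, so the magnesium alloy is put into tension and the titanium alloy into compression, with equal and opposite forces P (no external load).
Equating the net (thermal + elastic) strains gives |α₁ − α₂|·ΔT = P·[1/(A₁E₁) + 1/(A₂E₂)].
|α₁ − α₂|·ΔT = 17.6×10⁻⁶ × 169 = 0.002974.
1/(A₁E₁) + 1/(A₂E₂) = 1/(2500×118×10³) + 1/(850×45×10³) = 2.953×10⁻⁸ N⁻¹.
P = 0.002974 / 2.953×10⁻⁸ = 100700 N = 100.7 kN.

P ≈ 101 kN (compressive in the titanium alloy)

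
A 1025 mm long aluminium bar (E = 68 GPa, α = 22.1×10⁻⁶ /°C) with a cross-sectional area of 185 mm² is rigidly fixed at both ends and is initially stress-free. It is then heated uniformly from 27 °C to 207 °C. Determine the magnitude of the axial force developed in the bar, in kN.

With zero net strain, σ = E·αΔT = 68 GPa × 22.1×10⁻⁶ × 180 = 270.5 MPa.
P = AEαΔT = 185 × 68×10³ × 22.1×10⁻⁶ × 180 = 50.04 kN (compressive).

P ≈ 50 kN (compressive)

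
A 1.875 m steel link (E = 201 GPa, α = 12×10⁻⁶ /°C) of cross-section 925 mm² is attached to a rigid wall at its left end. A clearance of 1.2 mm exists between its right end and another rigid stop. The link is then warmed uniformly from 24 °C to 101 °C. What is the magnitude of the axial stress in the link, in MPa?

If the wall were absent the link would grow by αΔT L = 12×10⁻⁶ × 77 × 1875 = 1.732 mm.
After closing the 1.2 mm clearance, 1.732 − 1.2 = 0.5325 mm of expansion remains to be suppressed by the wall.
Compatibility: PL/(AE) = 0.5325 mm, so σ = P/A = E × (0.5325/1875) = 57.08 MPa.

σ ≈ 57.1 MPa (compressive)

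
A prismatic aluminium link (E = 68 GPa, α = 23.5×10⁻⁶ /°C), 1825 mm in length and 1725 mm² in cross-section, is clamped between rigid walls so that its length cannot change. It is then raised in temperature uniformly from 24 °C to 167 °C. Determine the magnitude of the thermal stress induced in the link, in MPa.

σ ≈ 229 MPa (compressive)

With length fixed, the mechanical strain must cancel the thermal strain αΔT = 23.5×10⁻⁶ × 143 = 3360.5×10⁻⁶.
Hence σ = E·αΔT = 68×10³ × 3360.5×10⁻⁶ = 228.5 MPa, compressive.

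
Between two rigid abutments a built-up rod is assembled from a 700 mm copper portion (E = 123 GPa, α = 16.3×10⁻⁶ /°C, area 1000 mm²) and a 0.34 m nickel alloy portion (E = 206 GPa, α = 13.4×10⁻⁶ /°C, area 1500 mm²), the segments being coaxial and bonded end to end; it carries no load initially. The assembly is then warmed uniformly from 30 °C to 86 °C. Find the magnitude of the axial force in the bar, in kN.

If the supports were absent, the total length change would be Σ αᵢΔT Lᵢ = 16.3×10⁻⁶×56×700 + 13.4×10⁻⁶×56×340 = 0.8941 mm.
Since the ends are fixed, an axial force P builds up, equal in every segment, with P · Σ Lᵢ/(AᵢEᵢ) = δ_free.
Σ Lᵢ/(AᵢEᵢ) = 700/(1000×123×10³) + 340/(1500×206×10³) = 6.791×10⁻⁶ mm/N.
P = 0.8941 / 6.791×10⁻⁶ = 131700 N = 131.7 kN, compressive.

P ≈ 132 kN (compressive)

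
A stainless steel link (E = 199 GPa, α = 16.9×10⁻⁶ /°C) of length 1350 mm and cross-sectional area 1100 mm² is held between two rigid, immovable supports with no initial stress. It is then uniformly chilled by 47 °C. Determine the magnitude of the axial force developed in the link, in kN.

P ≈ 174 kN (tensile)

Full restraint means ε = 0, so the stress is σ = EαΔT = 199×10³ × 16.9×10⁻⁶ × 47 = 158.1 MPa.
Axial force P = σA = 158.1 × 1100 = 173900 N = 173.9 kN, tensile.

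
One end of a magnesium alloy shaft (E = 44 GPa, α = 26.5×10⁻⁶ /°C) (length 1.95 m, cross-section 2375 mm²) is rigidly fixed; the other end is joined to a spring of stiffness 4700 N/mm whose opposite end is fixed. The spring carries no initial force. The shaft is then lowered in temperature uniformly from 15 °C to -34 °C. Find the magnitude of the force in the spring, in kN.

If the spring were absent the shaft would shorten by αΔT L = 26.5×10⁻⁶ × 49 × 1950 = 2.532 mm.
With a force P in the spring, the elastic change of the shaft is PL/(AE) and that of the spring is P/k; compatibility requires their sum to equal δ_free.
So P = δ_free / [L/(AE) + 1/k] = 2.532 / [ 1950/(2375×44×10³) + 1/(4700) ].
P = 2.532 / 0.0002314 = 10940 N.

P ≈ 10.9 kN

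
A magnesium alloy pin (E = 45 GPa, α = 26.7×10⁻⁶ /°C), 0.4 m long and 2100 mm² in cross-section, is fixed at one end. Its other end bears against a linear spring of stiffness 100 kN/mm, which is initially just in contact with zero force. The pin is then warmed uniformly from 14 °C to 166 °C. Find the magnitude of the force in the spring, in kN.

If the spring were absent the pin would lengthen by αΔT L = 26.7×10⁻⁶ × 152 × 400 = 1.623 mm.
Let P be the compressive force at the spring. The pin shortens elastically by PL/(AE) and the spring compresses by P/k; together these equal δ_free.
So P = δ_free / [L/(AE) + 1/k] = 1.623 / [ 400/(2100×45×10³) + 1/(100×10³) ].
P = 1.623 / 1.423×10⁻⁵ = 114100 N.

P ≈ 114 kN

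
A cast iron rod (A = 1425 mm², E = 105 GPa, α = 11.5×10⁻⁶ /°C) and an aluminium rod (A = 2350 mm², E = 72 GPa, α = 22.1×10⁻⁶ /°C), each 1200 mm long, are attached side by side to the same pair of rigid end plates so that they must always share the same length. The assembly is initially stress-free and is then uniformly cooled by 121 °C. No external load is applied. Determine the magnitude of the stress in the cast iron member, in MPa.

Equilibrium of a rigid end plate with no external load gives equal and opposite internal forces ±P in the two members. Since α_{aluminium} > α_{cast iron}, cooling drives the aluminium into tension and the cast iron into compression.
Equating the net (thermal + elastic) strains gives |α₁ − α₂|·ΔT = P·[1/(A₁E₁) + 1/(A₂E₂)].
|α₁ − α₂|·ΔT = 10.6×10⁻⁶ × 121 = 0.001283.
1/(A₁E₁) + 1/(A₂E₂) = 1/(1425×105×10³) + 1/(2350×72×10³) = 1.259×10⁻⁸ N⁻¹.
P = 0.001283 / 1.259×10⁻⁸ = 101800 N = 101.8 kN.
σ_{cast iron} = P/A₁ = 101800/1425 = 71.47 MPa, compressive.

σ ≈ 71.5 MPa (compressive)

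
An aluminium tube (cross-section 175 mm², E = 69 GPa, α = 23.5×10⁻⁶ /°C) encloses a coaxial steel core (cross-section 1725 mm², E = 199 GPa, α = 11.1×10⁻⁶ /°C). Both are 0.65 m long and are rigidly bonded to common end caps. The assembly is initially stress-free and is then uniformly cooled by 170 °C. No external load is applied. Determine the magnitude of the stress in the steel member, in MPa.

Equilibrium of a rigid end plate with no external load gives equal and opposite internal forces ±P in the two members. Since α_{aluminium} > α_{steel}, cooling drives the aluminium into tension and the steel into compression.
Equating the net (thermal + elastic) strains gives |α₁ − α₂|·ΔT = P·[1/(A₁E₁) + 1/(A₂E₂)].
|α₁ − α₂|·ΔT = 12.4×10⁻⁶ × 170 = 0.002108.
1/(A₁E₁) + 1/(A₂E₂) = 1/(175×69×10³) + 1/(1725×199×10³) = 8.573×10⁻⁸ N⁻¹.
P = 0.002108 / 8.573×10⁻⁸ = 24590 N = 24.59 kN.
σ_{steel} = P/A₂ = 24590/1725 = 14.25 MPa, compressive.

σ ≈ 14.3 MPa (compressive)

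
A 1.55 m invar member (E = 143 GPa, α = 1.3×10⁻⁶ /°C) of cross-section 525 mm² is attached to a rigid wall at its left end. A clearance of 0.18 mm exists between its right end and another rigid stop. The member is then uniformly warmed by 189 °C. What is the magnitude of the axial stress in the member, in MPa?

If the wall were absent the member would grow by αΔT L = 1.3×10⁻⁶ × 189 × 1550 = 0.3808 mm.
This exceeds the 0.18 mm gap, so the wall pushes back. The portion of expansion that must be recovered elastically is δ_free − gap = 0.3808 − 0.18 = 0.2008 mm.
That suppressed elongation corresponds to σ = E·Δ/L = 143×10³ × 0.2008/1550 = 18.53 MPa.

σ ≈ 18.5 MPa (compressive)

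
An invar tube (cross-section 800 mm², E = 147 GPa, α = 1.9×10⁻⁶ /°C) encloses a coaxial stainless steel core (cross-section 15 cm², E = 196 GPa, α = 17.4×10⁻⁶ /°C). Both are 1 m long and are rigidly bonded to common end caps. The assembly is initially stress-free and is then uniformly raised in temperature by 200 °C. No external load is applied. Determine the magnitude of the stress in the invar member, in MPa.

Both members must finish at the same length. With the larger α, the stainless steel tends to over-expand; the plates restrain it, putting the stainless steel in compression and the invar in tension. With no external load the two internal forces are equal and opposite, magnitude P.
Equating the net (thermal + elastic) strains gives |α₁ − α₂|·ΔT = P·[1/(A₁E₁) + 1/(A₂E₂)].
|α₁ − α₂|·ΔT = 15.5×10⁻⁶ × 200 = 0.0031.
1/(A₁E₁) + 1/(A₂E₂) = 1/(800×147×10³) + 1/(1500×196×10³) = 1.19×10⁻⁸ N⁻¹.
P = 0.0031 / 1.19×10⁻⁸ = 260400 N = 260.4 kN.
σ_{invar} = P/A₁ = 260400/800 = 325.5 MPa, tensile.

σ ≈ 325 MPa (tensile)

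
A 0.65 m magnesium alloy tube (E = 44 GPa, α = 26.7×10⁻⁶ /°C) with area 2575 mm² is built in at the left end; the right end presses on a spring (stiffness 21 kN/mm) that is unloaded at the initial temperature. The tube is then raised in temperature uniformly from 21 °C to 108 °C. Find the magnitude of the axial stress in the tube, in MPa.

Free thermal expansion: δ_free = αΔT L = 26.7×10⁻⁶ × 87 × 650 = 1.51 mm.
With a force P in the spring, the elastic change of the tube is PL/(AE) and that of the spring is P/k; compatibility requires their sum to equal δ_free.
So P = δ_free / [L/(AE) + 1/k] = 1.51 / [ 650/(2575×44×10³) + 1/(21×10³) ].
P = 1.51 / 5.336×10⁻⁵ = 28300 N.
σ = P/A = 28300/2575 = 10.99 MPa.

σ ≈ 11 MPa (compressive)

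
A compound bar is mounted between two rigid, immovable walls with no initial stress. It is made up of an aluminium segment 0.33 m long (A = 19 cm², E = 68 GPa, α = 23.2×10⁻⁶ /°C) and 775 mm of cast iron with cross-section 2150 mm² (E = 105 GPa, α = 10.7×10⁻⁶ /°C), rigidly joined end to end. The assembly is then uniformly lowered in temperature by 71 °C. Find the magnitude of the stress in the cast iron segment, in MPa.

If the supports were absent, the total length change would be Σ αᵢΔT Lᵢ = 23.2×10⁻⁶×71×330 + 10.7×10⁻⁶×71×775 = 1.132 mm.
The rigid supports impose zero overall length change; the single axial force P common to all segments must satisfy P Σ Lᵢ/(AᵢEᵢ) = δ_free.
Σ Lᵢ/(AᵢEᵢ) = 330/(1900×68×10³) + 775/(2150×105×10³) = 5.987×10⁻⁶ mm/N.
P = 1.132 / 5.987×10⁻⁶ = 189100 N = 189.1 kN, tensile.
σ_{cast iron} = P / A = 189100 / 2150 = 87.97 MPa.

σ ≈ 88 MPa (tensile)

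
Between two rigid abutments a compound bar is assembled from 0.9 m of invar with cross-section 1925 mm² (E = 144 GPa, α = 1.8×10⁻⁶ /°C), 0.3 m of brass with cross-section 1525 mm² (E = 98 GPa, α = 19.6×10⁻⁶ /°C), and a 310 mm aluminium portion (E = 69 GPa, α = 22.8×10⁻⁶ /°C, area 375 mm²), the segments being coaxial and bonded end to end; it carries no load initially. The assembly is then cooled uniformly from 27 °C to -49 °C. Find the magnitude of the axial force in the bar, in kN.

P ≈ 64.2 kN (tensile)

Free thermal contraction of the whole bar: Σ αᵢΔT Lᵢ = 1.8×10⁻⁶×76×900 + 19.6×10⁻⁶×76×300 + 22.8×10⁻⁶×76×310 = 1.107 mm.
Since the ends are fixed, an axial force P builds up, equal in every segment, with P · Σ Lᵢ/(AᵢEᵢ) = δ_free.
The series flexibility is Σ Lᵢ/(AᵢEᵢ) = 900/(1925×144×10³) + 300/(1525×98×10³) + 310/(375×69×10³) = 1.723×10⁻⁵ mm/N.
Hence P = δ_free / Σ(L/AE) = 1.107/1.723×10⁻⁵ = 64.24 kN (tensile).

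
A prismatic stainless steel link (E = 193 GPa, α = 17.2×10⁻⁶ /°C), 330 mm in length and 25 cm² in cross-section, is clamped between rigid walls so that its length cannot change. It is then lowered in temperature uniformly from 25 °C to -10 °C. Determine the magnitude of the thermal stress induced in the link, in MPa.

σ ≈ 116 MPa (tensile)

The supports are rigid, so the total axial strain is zero. The restrained thermal strain is ε = αΔT = 17.2×10⁻⁶ × 35 = 602×10⁻⁶.
Hence σ = E·αΔT = 193×10³ × 602×10⁻⁶ = 116.2 MPa, tensile.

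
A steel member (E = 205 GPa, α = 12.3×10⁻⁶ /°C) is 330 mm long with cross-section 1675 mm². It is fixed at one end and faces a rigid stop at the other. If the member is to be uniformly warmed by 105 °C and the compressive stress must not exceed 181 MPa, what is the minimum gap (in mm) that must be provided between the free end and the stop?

g ≈ 0.135 mm

With no wall the member would lengthen by αΔT L = 12.3×10⁻⁶ × 105 × 330 = 0.4262 mm.
At the allowable stress the elastic shortening the wall may impose is σL/E = 181 × 330 / (205×10³) = 0.2914 mm.
The gap must absorb the remainder: g_min = 0.4262 − 0.2914 = 0.1348 mm.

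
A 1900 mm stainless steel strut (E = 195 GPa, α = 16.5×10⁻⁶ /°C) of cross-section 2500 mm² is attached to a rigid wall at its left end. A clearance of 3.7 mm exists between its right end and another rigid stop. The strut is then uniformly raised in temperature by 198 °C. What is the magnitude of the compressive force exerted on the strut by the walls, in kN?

P ≈ 643 kN

If the wall were absent the strut would grow by αΔT L = 16.5×10⁻⁶ × 198 × 1900 = 6.207 mm.
After closing the 3.7 mm clearance, 6.207 − 3.7 = 2.507 mm of expansion remains to be suppressed by the wall.
That suppressed elongation corresponds to σ = E·Δ/L = 195×10³ × 2.507/1900 = 257.3 MPa.
P = σA = 257.3 × 2500 = 643.3 kN.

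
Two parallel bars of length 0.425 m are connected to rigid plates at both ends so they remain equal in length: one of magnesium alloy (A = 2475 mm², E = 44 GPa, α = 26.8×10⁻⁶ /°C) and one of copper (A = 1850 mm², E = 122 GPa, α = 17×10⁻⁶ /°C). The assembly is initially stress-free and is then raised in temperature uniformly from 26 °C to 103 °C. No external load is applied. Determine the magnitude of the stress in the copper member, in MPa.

Equilibrium of a rigid end plate with no external load gives equal and opposite internal forces ±P in the two members. Since α_{magnesium alloy} > α_{copper}, heating drives the magnesium alloy into compression and the copper into tension.
Compatibility of the two members (thermal + elastic change equal): (α₁ − α₂)ΔT = P·[1/(A₁E₁) + 1/(A₂E₂)].
|α₁ − α₂|·ΔT = 9.8×10⁻⁶ × 77 = 0.0007546.
1/(A₁E₁) + 1/(A₂E₂) = 1/(2475×44×10³) + 1/(1850×122×10³) = 1.361×10⁻⁸ N⁻¹.
So P = 0.0007546 / 1.361×10⁻⁸ = 55.43 kN.
σ_{copper} = P/A₂ = 55430/1850 = 29.96 MPa, tensile.

σ ≈ 30 MPa (tensile)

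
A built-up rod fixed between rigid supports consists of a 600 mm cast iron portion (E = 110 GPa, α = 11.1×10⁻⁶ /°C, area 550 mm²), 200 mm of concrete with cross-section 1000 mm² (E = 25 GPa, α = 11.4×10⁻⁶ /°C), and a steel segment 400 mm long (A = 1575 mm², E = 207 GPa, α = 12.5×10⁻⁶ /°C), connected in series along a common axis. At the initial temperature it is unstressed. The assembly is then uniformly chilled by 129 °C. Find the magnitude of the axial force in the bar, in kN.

P ≈ 93.9 kN (tensile)

With the walls removed the bar would change length by δ_free = Σ αᵢΔT Lᵢ = 11.1×10⁻⁶×129×600 + 11.4×10⁻⁶×129×200 + 12.5×10⁻⁶×129×400 = 1.798 mm.
The walls prevent any net length change, so an axial force P (same in every segment) develops. Compatibility: P · Σ Lᵢ/(AᵢEᵢ) = δ_free.
Σ Lᵢ/(AᵢEᵢ) = 600/(550×110×10³) + 200/(1000×25×10³) + 400/(1575×207×10³) = 1.914×10⁻⁵ mm/N.
Hence P = δ_free / Σ(L/AE) = 1.798/1.914×10⁻⁵ = 93.93 kN (tensile).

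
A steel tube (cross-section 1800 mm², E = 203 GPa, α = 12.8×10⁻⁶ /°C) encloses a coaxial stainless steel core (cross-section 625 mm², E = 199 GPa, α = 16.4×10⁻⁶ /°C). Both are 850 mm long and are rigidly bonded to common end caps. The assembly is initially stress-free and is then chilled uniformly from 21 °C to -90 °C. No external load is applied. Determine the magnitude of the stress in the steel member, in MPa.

The stainless steel has the larger α, so on cooling it would change length more than the steel if both were free. The rigid plates force a common final length, so the stainless steel is put into tension and the steel into compression, with equal and opposite forces P (no external load).
Equating the net (thermal + elastic) strains gives |α₁ − α₂|·ΔT = P·[1/(A₁E₁) + 1/(A₂E₂)].
|α₁ − α₂|·ΔT = 3.6×10⁻⁶ × 111 = 0.0003996.
1/(A₁E₁) + 1/(A₂E₂) = 1/(1800×203×10³) + 1/(625×199×10³) = 1.078×10⁻⁸ N⁻¹.
P = 0.0003996 / 1.078×10⁻⁸ = 37080 N = 37.08 kN.
σ_{steel} = P/A₁ = 37080/1800 = 20.6 MPa, compressive.

σ ≈ 20.6 MPa (compressive)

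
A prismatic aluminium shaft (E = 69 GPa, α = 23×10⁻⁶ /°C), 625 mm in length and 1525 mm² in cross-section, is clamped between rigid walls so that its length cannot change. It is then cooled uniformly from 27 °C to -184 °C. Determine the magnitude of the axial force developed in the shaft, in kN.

P ≈ 511 kN (tensile)

With zero net strain, σ = E·αΔT = 69 GPa × 23×10⁻⁶ × 211 = 334.9 MPa.
Then P = σA = 334.9 × 1525 mm² = 510.7 kN, tensile.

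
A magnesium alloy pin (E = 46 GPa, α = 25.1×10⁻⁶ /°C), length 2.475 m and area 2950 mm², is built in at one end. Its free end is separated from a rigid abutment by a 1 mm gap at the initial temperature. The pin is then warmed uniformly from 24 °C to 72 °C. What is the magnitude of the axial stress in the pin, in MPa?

σ ≈ 36.8 MPa (compressive)

Free thermal elongation = αΔT L = 25.1×10⁻⁶ × 48 × 2475 = 2.982 mm.
The gap closes (δ_free > 1 mm) and the wall then resists a further 2.982 − 1 = 1.982 mm of expansion.
So σ = E(δ_free − g)/L = 46×10³ × 1.982/2475 = 36.83 MPa.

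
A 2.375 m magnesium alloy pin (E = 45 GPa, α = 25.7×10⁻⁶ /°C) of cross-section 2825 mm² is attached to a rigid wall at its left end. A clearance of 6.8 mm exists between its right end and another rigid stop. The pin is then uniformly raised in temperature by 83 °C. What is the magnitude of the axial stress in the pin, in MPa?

Unrestrained expansion: δ_free = αΔT L = 25.7×10⁻⁶ × 83 × 2375 = 5.066 mm.
Since δ_free = 5.07 mm is less than the 6.8 mm gap, the pin never touches the wall. No axial force develops.

σ ≈ 0 MPa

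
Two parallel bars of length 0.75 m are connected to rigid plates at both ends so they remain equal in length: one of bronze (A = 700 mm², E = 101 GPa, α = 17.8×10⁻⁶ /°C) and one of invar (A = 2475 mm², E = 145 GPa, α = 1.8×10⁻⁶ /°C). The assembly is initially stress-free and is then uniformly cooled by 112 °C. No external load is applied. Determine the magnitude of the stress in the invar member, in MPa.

σ ≈ 42.8 MPa (compressive)

The bronze has the larger α, so on cooling it would change length more than the invar if both were free. The rigid plates force a common final length, so the bronze is put into tension and the invar into compression, with equal and opposite forces P (no external load).
Compatibility of the two members (thermal + elastic change equal): (α₁ − α₂)ΔT = P·[1/(A₁E₁) + 1/(A₂E₂)].
|α₁ − α₂|·ΔT = 16×10⁻⁶ × 112 = 0.001792.
1/(A₁E₁) + 1/(A₂E₂) = 1/(700×101×10³) + 1/(2475×145×10³) = 1.693×10⁻⁸ N⁻¹.
So P = 0.001792 / 1.693×10⁻⁸ = 105.8 kN.
σ_{invar} = P/A₂ = 105800/2475 = 42.76 MPa, compressive.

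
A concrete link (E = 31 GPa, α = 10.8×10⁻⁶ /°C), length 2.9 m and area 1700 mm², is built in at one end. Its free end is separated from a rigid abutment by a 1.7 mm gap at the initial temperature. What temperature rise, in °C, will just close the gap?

Contact occurs when the free expansion equals the gap: αΔT L = 1.7 mm.
ΔT = 1.7 / (10.8×10⁻⁶ × 2900) = 54.28 °C.

ΔT ≈ 54.3 °C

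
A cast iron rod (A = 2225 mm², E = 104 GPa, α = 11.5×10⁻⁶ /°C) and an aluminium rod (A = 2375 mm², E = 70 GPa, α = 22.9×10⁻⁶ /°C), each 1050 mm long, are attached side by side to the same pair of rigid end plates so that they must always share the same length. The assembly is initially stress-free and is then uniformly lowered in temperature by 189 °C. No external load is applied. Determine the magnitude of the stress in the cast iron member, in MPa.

σ ≈ 93.7 MPa (compressive)

The aluminium has the larger α, so on cooling it would change length more than the cast iron if both were free. The rigid plates force a common final length, so the aluminium is put into tension and the cast iron into compression, with equal and opposite forces P (no external load).
Compatibility of the two members (thermal + elastic change equal): (α₁ − α₂)ΔT = P·[1/(A₁E₁) + 1/(A₂E₂)].
|α₁ − α₂|·ΔT = 11.4×10⁻⁶ × 189 = 0.002155.
1/(A₁E₁) + 1/(A₂E₂) = 1/(2225×104×10³) + 1/(2375×70×10³) = 1.034×10⁻⁸ N⁻¹.
So P = 0.002155 / 1.034×10⁻⁸ = 208.4 kN.
σ_{cast iron} = P/A₁ = 208400/2225 = 93.68 MPa, compressive.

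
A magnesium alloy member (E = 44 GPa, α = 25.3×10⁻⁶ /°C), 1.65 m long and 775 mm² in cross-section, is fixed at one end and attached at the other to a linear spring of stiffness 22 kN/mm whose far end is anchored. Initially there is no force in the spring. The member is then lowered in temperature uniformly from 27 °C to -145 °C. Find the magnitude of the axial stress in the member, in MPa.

Free thermal contraction: δ_free = αΔT L = 25.3×10⁻⁶ × 172 × 1650 = 7.18 mm.
Let P be the tensile force in the spring. The member extends elastically by PL/(AE) and the spring stretches by P/k; together these equal δ_free.
P [ L/(AE) + 1/k ] = δ_free → P [ 1650/(775×44×10³) + 1/(22×10³) ] = 7.18.
P = 7.18 / 9.384×10⁻⁵ = 76510 N.
σ = P/A = 76510/775 = 98.73 MPa.

σ ≈ 98.7 MPa (tensile)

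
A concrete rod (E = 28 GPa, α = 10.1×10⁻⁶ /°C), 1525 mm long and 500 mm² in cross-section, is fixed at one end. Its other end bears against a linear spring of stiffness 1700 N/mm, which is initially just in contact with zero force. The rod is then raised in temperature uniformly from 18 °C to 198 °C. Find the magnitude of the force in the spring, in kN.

The unrestrained thermal change is αΔT L = 10.1×10⁻⁶ × 180 × 1525 = 2.772 mm.
Let P be the compressive force at the spring. The rod shortens elastically by PL/(AE) and the spring compresses by P/k; together these equal δ_free.
P [ L/(AE) + 1/k ] = δ_free → P [ 1525/(500×28×10³) + 1/(1700) ] = 2.772.
P = 2.772 / 0.0006972 = 3977 N.

P ≈ 3.98 kN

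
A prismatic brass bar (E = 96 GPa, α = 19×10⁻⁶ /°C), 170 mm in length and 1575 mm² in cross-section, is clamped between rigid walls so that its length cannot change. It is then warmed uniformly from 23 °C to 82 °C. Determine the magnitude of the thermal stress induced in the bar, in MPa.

With length fixed, the mechanical strain must cancel the thermal strain αΔT = 19×10⁻⁶ × 59 = 1121×10⁻⁶.
The stress required to suppress this strain is σ = Eε = 96×10³ × 1121×10⁻⁶ = 107.6 MPa, compressive since the bar is trying to expand.

σ ≈ 108 MPa (compressive)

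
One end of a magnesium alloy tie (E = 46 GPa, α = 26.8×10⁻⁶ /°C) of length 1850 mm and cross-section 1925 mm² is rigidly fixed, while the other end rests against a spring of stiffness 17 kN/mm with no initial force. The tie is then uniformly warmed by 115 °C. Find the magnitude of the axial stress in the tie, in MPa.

σ ≈ 37.2 MPa (compressive)

Free thermal expansion: δ_free = αΔT L = 26.8×10⁻⁶ × 115 × 1850 = 5.702 mm.
With a force P in the spring, the elastic change of the tie is PL/(AE) and that of the spring is P/k; compatibility requires their sum to equal δ_free.
So P = δ_free / [L/(AE) + 1/k] = 5.702 / [ 1850/(1925×46×10³) + 1/(17×10³) ].
P = 5.702 / 7.972×10⁻⁵ = 71530 N.
σ = P/A = 71530/1925 = 37.16 MPa.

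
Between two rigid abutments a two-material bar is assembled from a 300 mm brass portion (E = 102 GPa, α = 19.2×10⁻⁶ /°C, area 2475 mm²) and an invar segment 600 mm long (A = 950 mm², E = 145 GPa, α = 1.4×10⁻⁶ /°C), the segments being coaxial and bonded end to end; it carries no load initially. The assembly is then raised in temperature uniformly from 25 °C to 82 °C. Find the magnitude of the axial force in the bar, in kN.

With the walls removed the bar would change length by δ_free = Σ αᵢΔT Lᵢ = 19.2×10⁻⁶×57×300 + 1.4×10⁻⁶×57×600 = 0.3762 mm.
Since the ends are fixed, an axial force P builds up, equal in every segment, with P · Σ Lᵢ/(AᵢEᵢ) = δ_free.
The series flexibility is Σ Lᵢ/(AᵢEᵢ) = 300/(2475×102×10³) + 600/(950×145×10³) = 5.544×10⁻⁶ mm/N.
So P = 0.3762 / 5.544×10⁻⁶ = 67.86 kN, compressive.

P ≈ 67.9 kN (compressive)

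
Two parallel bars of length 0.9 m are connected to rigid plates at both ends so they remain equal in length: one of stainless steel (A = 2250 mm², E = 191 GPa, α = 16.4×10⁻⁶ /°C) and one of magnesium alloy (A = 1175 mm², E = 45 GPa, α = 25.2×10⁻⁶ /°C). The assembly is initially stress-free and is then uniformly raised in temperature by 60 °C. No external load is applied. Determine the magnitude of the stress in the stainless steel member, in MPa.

σ ≈ 11 MPa (tensile)

Equilibrium of a rigid end plate with no external load gives equal and opposite internal forces ±P in the two members. Since α_{magnesium alloy} > α_{stainless steel}, heating drives the magnesium alloy into compression and the stainless steel into tension.
Equating the net (thermal + elastic) strains gives |α₁ − α₂|·ΔT = P·[1/(A₁E₁) + 1/(A₂E₂)].
|α₁ − α₂|·ΔT = 8.8×10⁻⁶ × 60 = 0.000528.
1/(A₁E₁) + 1/(A₂E₂) = 1/(2250×191×10³) + 1/(1175×45×10³) = 2.124×10⁻⁸ N⁻¹.
P = 0.000528 / 2.124×10⁻⁸ = 24860 N = 24.86 kN.
σ_{stainless steel} = P/A₁ = 24860/2250 = 11.05 MPa, tensile.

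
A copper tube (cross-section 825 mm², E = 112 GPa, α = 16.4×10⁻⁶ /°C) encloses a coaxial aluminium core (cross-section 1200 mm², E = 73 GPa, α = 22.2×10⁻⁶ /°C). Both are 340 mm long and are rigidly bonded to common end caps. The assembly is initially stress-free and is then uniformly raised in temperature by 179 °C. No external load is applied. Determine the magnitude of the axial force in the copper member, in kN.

P ≈ 46.7 kN (tensile in the copper)

Both members must finish at the same length. With the larger α, the aluminium tends to over-expand; the plates restrain it, putting the aluminium in compression and the copper in tension. With no external load the two internal forces are equal and opposite, magnitude P.
Setting the final lengths equal and cancelling L: (α₁ − α₂)ΔT = P/(A₁E₁) + P/(A₂E₂).
|α₁ − α₂|·ΔT = 5.8×10⁻⁶ × 179 = 0.001038.
1/(A₁E₁) + 1/(A₂E₂) = 1/(825×112×10³) + 1/(1200×73×10³) = 2.224×10⁻⁸ N⁻¹.
P = 0.001038 / 2.224×10⁻⁸ = 46690 N = 46.69 kN.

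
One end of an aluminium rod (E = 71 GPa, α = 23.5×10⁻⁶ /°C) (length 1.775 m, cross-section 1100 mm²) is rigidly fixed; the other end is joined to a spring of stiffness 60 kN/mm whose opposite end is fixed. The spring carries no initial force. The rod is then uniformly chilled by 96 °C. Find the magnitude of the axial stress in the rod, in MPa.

σ ≈ 92.4 MPa (tensile)

If the spring were absent the rod would shorten by αΔT L = 23.5×10⁻⁶ × 96 × 1775 = 4.004 mm.
With a force P in the spring, the elastic change of the rod is PL/(AE) and that of the spring is P/k; compatibility requires their sum to equal δ_free.
P [ L/(AE) + 1/k ] = δ_free → P [ 1775/(1100×71×10³) + 1/(60×10³) ] = 4.004.
P = 4.004 / 3.939×10⁻⁵ = 101700 N.
σ = P/A = 101700/1100 = 92.41 MPa.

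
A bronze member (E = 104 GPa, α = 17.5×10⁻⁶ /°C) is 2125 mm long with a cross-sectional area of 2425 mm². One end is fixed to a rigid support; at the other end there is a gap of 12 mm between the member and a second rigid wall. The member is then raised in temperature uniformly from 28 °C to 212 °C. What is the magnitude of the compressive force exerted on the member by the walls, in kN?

Free thermal elongation = αΔT L = 17.5×10⁻⁶ × 184 × 2125 = 6.842 mm.
This is smaller than the 12 mm clearance, so the member expands freely without reaching the stop — the stress is zero.

P ≈ 0 kN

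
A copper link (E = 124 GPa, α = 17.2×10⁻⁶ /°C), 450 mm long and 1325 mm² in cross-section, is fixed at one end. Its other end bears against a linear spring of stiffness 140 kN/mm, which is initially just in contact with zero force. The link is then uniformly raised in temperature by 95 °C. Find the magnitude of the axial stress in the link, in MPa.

If the spring were absent the link would lengthen by αΔT L = 17.2×10⁻⁶ × 95 × 450 = 0.7353 mm.
With a force P in the spring, the elastic change of the link is PL/(AE) and that of the spring is P/k; compatibility requires their sum to equal δ_free.
So P = δ_free / [L/(AE) + 1/k] = 0.7353 / [ 450/(1325×124×10³) + 1/(140×10³) ].
P = 0.7353 / 9.882×10⁻⁶ = 74410 N.
σ = P/A = 74410/1325 = 56.16 MPa.

σ ≈ 56.2 MPa (compressive)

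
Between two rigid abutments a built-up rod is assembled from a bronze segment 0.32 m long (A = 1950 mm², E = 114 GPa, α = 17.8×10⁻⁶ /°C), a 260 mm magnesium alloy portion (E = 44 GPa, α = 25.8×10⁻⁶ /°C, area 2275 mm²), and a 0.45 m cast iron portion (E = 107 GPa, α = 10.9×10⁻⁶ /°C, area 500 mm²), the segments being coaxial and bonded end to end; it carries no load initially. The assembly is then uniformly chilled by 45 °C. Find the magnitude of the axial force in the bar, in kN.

With the walls removed the bar would change length by δ_free = Σ αᵢΔT Lᵢ = 17.8×10⁻⁶×45×320 + 25.8×10⁻⁶×45×260 + 10.9×10⁻⁶×45×450 = 0.7789 mm.
Since the ends are fixed, an axial force P builds up, equal in every segment, with P · Σ Lᵢ/(AᵢEᵢ) = δ_free.
The series flexibility is Σ Lᵢ/(AᵢEᵢ) = 320/(1950×114×10³) + 260/(2275×44×10³) + 450/(500×107×10³) = 1.245×10⁻⁵ mm/N.
Hence P = δ_free / Σ(L/AE) = 0.7789/1.245×10⁻⁵ = 62.57 kN (tensile).

P ≈ 62.6 kN (tensile)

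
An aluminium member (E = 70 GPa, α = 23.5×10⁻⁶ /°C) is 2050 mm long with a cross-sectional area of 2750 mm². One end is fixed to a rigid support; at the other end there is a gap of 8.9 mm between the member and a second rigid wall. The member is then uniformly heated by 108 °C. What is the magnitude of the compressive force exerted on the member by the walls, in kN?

P ≈ 0 kN

Unrestrained expansion: δ_free = αΔT L = 23.5×10⁻⁶ × 108 × 2050 = 5.203 mm.
Since δ_free = 5.2 mm is less than the 8.9 mm gap, the member never touches the wall. No axial force develops.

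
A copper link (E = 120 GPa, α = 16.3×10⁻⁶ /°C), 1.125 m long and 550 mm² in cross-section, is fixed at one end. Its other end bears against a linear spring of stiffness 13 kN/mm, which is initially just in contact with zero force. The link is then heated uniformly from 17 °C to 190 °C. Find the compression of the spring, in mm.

Free thermal expansion: δ_free = αΔT L = 16.3×10⁻⁶ × 173 × 1125 = 3.172 mm.
With a force P in the spring, the elastic change of the link is PL/(AE) and that of the spring is P/k; compatibility requires their sum to equal δ_free.
P [ L/(AE) + 1/k ] = δ_free → P [ 1125/(550×120×10³) + 1/(13×10³) ] = 3.172.
P = 3.172 / 9.397×10⁻⁵ = 33760 N.
Spring compression = P/k = 33760/(13×10³) = 2.597 mm.

δ ≈ 2.6 mm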